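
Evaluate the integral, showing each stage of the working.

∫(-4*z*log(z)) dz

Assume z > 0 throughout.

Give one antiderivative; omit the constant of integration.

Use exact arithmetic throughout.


Step 1. Integrate ∫(-4*z*log(z)) dz by parts with u = log(z), dv = (-4*z) dz, so v = -2*z**2 [assuming z > 0]: now -2*z**2*log(z) + ∫(2*z) dz.
Step 2. Evaluate the standard form: now -2*z**2*log(z) + z**2.
Answer: -2*z**2*log(z) + z**2.


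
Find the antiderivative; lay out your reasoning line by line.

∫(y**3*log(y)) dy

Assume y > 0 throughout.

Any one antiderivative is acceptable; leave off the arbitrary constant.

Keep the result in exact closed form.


Step 1. Integrate ∫(y**3*log(y)) dy by parts with u = log(y), dv = (y**3) dy, so v = y**4/4 [assuming y > 0]: now y**4*log(y)/4 + ∫(-y**3/4) dy.
Step 2. Evaluate the standard form: now y**4*log(y)/4 - y**4/16.
Answer: y**4*log(y)/4 - y**4/16.


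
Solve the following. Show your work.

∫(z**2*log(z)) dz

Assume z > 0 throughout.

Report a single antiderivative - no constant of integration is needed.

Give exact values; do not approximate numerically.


Step 1. Integrate ∫(z**2*log(z)) dz by parts with u = log(z), dv = (z**2) dz, so v = z**3/3 [assuming z > 0]: now z**3*log(z)/3 + ∫(-z**2/3) dz.
Step 2. Evaluate the standard form: now z**3*log(z)/3 - z**3/9.
Answer: z**3*log(z)/3 - z**3/9.


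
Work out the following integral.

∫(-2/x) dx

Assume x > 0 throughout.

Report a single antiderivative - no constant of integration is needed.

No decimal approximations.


Answer: -2*log(x).


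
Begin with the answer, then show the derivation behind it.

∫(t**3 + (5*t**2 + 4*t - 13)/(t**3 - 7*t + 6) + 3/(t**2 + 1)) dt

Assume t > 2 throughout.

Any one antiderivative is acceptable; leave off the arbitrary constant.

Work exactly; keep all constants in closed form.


The answer is t**4/4 + 3*log(t - 2) + log(t - 1) + log(t + 3) + 3*atan(t).
Step 1. Rewrite: now ∫(t**3) dt + ∫((5*t**2 + 4*t - 13)/(t**3 - 7*t + 6)) dt + ∫(3/(t**2 + 1)) dt.
Step 2. Evaluate the standard form: now 3*atan(t) + ∫(t**3) dt + ∫((5*t**2 + 4*t - 13)/(t**3 - 7*t + 6)) dt.
Step 3. Evaluate the standard form: now t**4/4 + 3*atan(t) + ∫((5*t**2 + 4*t - 13)/(t**3 - 7*t + 6)) dt.
Step 4. Decompose ∫((5*t**2 + 4*t - 13)/(t**3 - 7*t + 6)) dt by partial fractions, (5*t**2 + 4*t - 13)/(t**3 - 7*t + 6) = 1/(t + 3) + 1/(t - 1) + 3/(t - 2): now t**4/4 + 3*atan(t) + ∫(3/(t - 2)) dt + ∫(1/(t - 1)) dt + ∫(1/(t + 3)) dt.
Step 5. Evaluate the standard form [assuming t > 2]: now t**4/4 + 3*log(t - 2) + 3*atan(t) + ∫(1/(t - 1)) dt + ∫(1/(t + 3)) dt.
Step 6. Evaluate the standard form [assuming t > 1]: now t**4/4 + 3*log(t - 2) + log(t - 1) + 3*atan(t) + ∫(1/(t + 3)) dt.
Step 7. Evaluate the standard form [assuming t > -3]: now t**4/4 + 3*log(t - 2) + log(t - 1) + log(t + 3) + 3*atan(t).
Answer: t**4/4 + 3*log(t - 2) + log(t - 1) + log(t + 3) + 3*atan(t).


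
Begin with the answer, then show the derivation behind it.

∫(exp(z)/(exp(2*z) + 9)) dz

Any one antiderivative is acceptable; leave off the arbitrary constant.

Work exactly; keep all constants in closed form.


The answer is atan(exp(z)/3)/3.
Step 1. Substitute u = exp(z), turning ∫(exp(z)/(exp(2*z) + 9)) dz into ∫(1/(u**2 + 9)) du: now ∫(1/(u**2 + 9)) du.
Step 2. Evaluate the standard form: now atan(u/3)/3.
Step 3. Substitute back u = exp(z): now atan(exp(z)/3)/3.
Answer: atan(exp(z)/3)/3.


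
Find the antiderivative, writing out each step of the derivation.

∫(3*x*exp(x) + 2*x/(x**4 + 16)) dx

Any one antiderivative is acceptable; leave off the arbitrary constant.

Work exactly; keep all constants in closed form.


Step 1. Rewrite: now ∫(2*x/(x**4 + 16)) dx + ∫(3*x*exp(x)) dx.
Step 2. Integrate ∫(3*x*exp(x)) dx by parts with u = x, dv = (3*exp(x)) dx, so v = 3*exp(x): now 3*x*exp(x) + ∫(2*x/(x**4 + 16)) dx + ∫(-3*exp(x)) dx.
Step 3. Evaluate the standard form: now 3*x*exp(x) - 3*exp(x) + ∫(2*x/(x**4 + 16)) dx.
Step 4. Substitute u = x**2, turning ∫(2*x/(x**4 + 16)) dx into ∫(1/(u**2 + 16)) du: now 3*x*exp(x) - 3*exp(x) + ∫(1/(u**2 + 16)) du.
Step 5. Evaluate the standard form: now 3*x*exp(x) - 3*exp(x) + atan(u/4)/4.
Step 6. Substitute back u = x**2: now 3*x*exp(x) - 3*exp(x) + atan(x**2/4)/4.
Answer: 3*x*exp(x) - 3*exp(x) + atan(x**2/4)/4.


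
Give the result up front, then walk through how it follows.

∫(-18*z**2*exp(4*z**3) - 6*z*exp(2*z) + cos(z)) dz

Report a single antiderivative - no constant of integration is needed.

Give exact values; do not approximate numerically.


The answer is -3*z*exp(2*z) + 3*exp(2*z)/2 - 3*exp(4*z**3)/2 + sin(z).
Step 1. Rewrite: now ∫(-6*z*exp(2*z)) dz + ∫(-18*z**2*exp(4*z**3)) dz + ∫(cos(z)) dz.
Step 2. Integrate ∫(-6*z*exp(2*z)) dz by parts with u = z, dv = (-6*exp(2*z)) dz, so v = -3*exp(2*z): now -3*z*exp(2*z) + ∫(-18*z**2*exp(4*z**3)) dz + ∫(3*exp(2*z)) dz + ∫(cos(z)) dz.
Step 3. Evaluate the standard form: now -3*z*exp(2*z) + 3*exp(2*z)/2 + ∫(-18*z**2*exp(4*z**3)) dz + ∫(cos(z)) dz.
Step 4. Substitute u = z**3, turning ∫(-18*z**2*exp(4*z**3)) dz into ∫(-6*exp(4*u)) du: now -3*z*exp(2*z) + 3*exp(2*z)/2 + ∫(-6*exp(4*u)) du + ∫(cos(z)) dz.
Step 5. Evaluate the standard form: now -3*z*exp(2*z) - 3*exp(4*u)/2 + 3*exp(2*z)/2 + ∫(cos(z)) dz.
Step 6. Substitute back u = z**3: now -3*z*exp(2*z) + 3*exp(2*z)/2 - 3*exp(4*z**3)/2 + ∫(cos(z)) dz.
Step 7. Evaluate the standard form: now -3*z*exp(2*z) + 3*exp(2*z)/2 - 3*exp(4*z**3)/2 + sin(z).
Answer: -3*z*exp(2*z) + 3*exp(2*z)/2 - 3*exp(4*z**3)/2 + sin(z).


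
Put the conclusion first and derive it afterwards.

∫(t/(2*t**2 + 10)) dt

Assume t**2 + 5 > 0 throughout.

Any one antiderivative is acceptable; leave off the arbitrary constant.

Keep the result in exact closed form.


The answer is log(t**2 + 5)/4.
Step 1. Substitute u = t**2 + 5, turning ∫(t/(2*t**2 + 10)) dt into ∫(1/(4*u)) du: now ∫(1/(4*u)) du.
Step 2. Evaluate the standard form [assuming u > 0]: now log(u)/4.
Step 3. Substitute back u = t**2 + 5: now log(t**2 + 5)/4.
Answer: log(t**2 + 5)/4.


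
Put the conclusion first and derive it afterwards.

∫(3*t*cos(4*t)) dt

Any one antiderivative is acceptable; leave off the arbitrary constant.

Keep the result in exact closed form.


The answer is 3*t*sin(4*t)/4 + 3*cos(4*t)/16.
Step 1. Integrate ∫(3*t*cos(4*t)) dt by parts with u = t, dv = (3*cos(4*t)) dt, so v = 3*sin(4*t)/4: now 3*t*sin(4*t)/4 + ∫(-3*sin(4*t)/4) dt.
Step 2. Evaluate the standard form: now 3*t*sin(4*t)/4 + 3*cos(4*t)/16.
Answer: 3*t*sin(4*t)/4 + 3*cos(4*t)/16.


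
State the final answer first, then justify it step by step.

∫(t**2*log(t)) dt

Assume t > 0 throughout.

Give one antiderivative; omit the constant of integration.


The answer is t**3*log(t)/3 - t**3/9.
Step 1. Integrate ∫(t**2*log(t)) dt by parts with u = log(t), dv = (t**2) dt, so v = t**3/3 [assuming t > 0]: now t**3*log(t)/3 + ∫(-t**2/3) dt.
Step 2. Evaluate the standard form: now t**3*log(t)/3 - t**3/9.
Answer: t**3*log(t)/3 - t**3/9.


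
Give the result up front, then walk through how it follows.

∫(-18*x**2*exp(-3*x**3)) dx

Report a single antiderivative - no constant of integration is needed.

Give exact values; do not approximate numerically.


The answer is 2*exp(-3*x**3).
Step 1. Substitute u = x**3, turning ∫(-18*x**2*exp(-3*x**3)) dx into ∫(-6*exp(-3*u)) du: now ∫(-6*exp(-3*u)) du.
Step 2. Evaluate the standard form: now 2*exp(-3*u).
Step 3. Substitute back u = x**3: now 2*exp(-3*x**3).
Answer: 2*exp(-3*x**3).


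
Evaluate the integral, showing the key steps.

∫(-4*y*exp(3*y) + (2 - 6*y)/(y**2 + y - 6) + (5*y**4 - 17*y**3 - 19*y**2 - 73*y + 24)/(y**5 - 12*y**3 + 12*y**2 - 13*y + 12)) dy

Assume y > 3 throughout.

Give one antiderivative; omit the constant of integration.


Step 1. Rewrite: now ∫(-4*y*exp(3*y)) dy + ∫((2 - 6*y)/(y**2 + y - 6)) dy + ∫((5*y**4 - 17*y**3 - 19*y**2 - 73*y + 24)/(y**5 - 12*y**3 + 12*y**2 - 13*y + 12)) dy.
Step 2. Decompose ∫((2 - 6*y)/(y**2 + y - 6)) dy by partial fractions, (2 - 6*y)/(y**2 + y - 6) = -4/(y + 3) - 2/(y - 2): now ∫(-4*y*exp(3*y)) dy + ∫((5*y**4 - 17*y**3 - 19*y**2 - 73*y + 24)/(y**5 - 12*y**3 + 12*y**2 - 13*y + 12)) dy + ∫(-2/(y - 2)) dy + ∫(-4/(y + 3)) dy.
Step 3. Evaluate the standard form [assuming y > -3]: now -4*log(y + 3) + ∫(-4*y*exp(3*y)) dy + ∫((5*y**4 - 17*y**3 - 19*y**2 - 73*y + 24)/(y**5 - 12*y**3 + 12*y**2 - 13*y + 12)) dy + ∫(-2/(y - 2)) dy.
Step 4. Evaluate the standard form [assuming y > 2]: now -2*log(y - 2) - 4*log(y + 3) + ∫(-4*y*exp(3*y)) dy + ∫((5*y**4 - 17*y**3 - 19*y**2 - 73*y + 24)/(y**5 - 12*y**3 + 12*y**2 - 13*y + 12)) dy.
Step 5. Decompose ∫((5*y**4 - 17*y**3 - 19*y**2 - 73*y + 24)/(y**5 - 12*y**3 + 12*y**2 - 13*y + 12)) dy by partial fractions, (5*y**4 - 17*y**3 - 19*y**2 - 73*y + 24)/(y**5 - 12*y**3 + 12*y**2 - 13*y + 12) = 4/(y**2 + 1) + 4/(y + 4) + 4/(y - 1) - 3/(y - 3): now -2*log(y - 2) - 4*log(y + 3) + ∫(-4*y*exp(3*y)) dy + ∫(-3/(y - 3)) dy + ∫(4/(y - 1)) dy + ∫(4/(y + 4)) dy + ∫(4/(y**2 + 1)) dy.
Step 6. Evaluate the standard form [assuming y > 1]: now -2*log(y - 2) + 4*log(y - 1) - 4*log(y + 3) + ∫(-4*y*exp(3*y)) dy + ∫(-3/(y - 3)) dy + ∫(4/(y + 4)) dy + ∫(4/(y**2 + 1)) dy.
Step 7. Evaluate the standard form [assuming y > -4]: now -2*log(y - 2) + 4*log(y - 1) - 4*log(y + 3) + 4*log(y + 4) + ∫(-4*y*exp(3*y)) dy + ∫(-3/(y - 3)) dy + ∫(4/(y**2 + 1)) dy.
Step 8. Evaluate the standard form [assuming y > 3]: now -3*log(y - 3) - 2*log(y - 2) + 4*log(y - 1) - 4*log(y + 3) + 4*log(y + 4) + ∫(-4*y*exp(3*y)) dy + ∫(4/(y**2 + 1)) dy.
Step 9. Evaluate the standard form: now -3*log(y - 3) - 2*log(y - 2) + 4*log(y - 1) - 4*log(y + 3) + 4*log(y + 4) + 4*atan(y) + ∫(-4*y*exp(3*y)) dy.
Step 10. Integrate ∫(-4*y*exp(3*y)) dy by parts with u = y, dv = (-4*exp(3*y)) dy, so v = -4*exp(3*y)/3: now -4*y*exp(3*y)/3 - 3*log(y - 3) - 2*log(y - 2) + 4*log(y - 1) - 4*log(y + 3) + 4*log(y + 4) + 4*atan(y) + ∫(4*exp(3*y)/3) dy.
Step 11. Evaluate the standard form: now -4*y*exp(3*y)/3 + 4*exp(3*y)/9 - 3*log(y - 3) - 2*log(y - 2) + 4*log(y - 1) - 4*log(y + 3) + 4*log(y + 4) + 4*atan(y).
Answer: -4*y*exp(3*y)/3 + 4*exp(3*y)/9 - 3*log(y - 3) - 2*log(y - 2) + 4*log(y - 1) - 4*log(y + 3) + 4*log(y + 4) + 4*atan(y).


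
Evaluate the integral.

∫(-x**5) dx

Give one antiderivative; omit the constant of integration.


Answer: -x**6/6.


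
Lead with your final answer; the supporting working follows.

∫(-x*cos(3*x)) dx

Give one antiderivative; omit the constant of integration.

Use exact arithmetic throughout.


The answer is -x*sin(3*x)/3 - cos(3*x)/9.
Step 1. Integrate ∫(-x*cos(3*x)) dx by parts with u = x, dv = (-cos(3*x)) dx, so v = -sin(3*x)/3: now -x*sin(3*x)/3 + ∫(sin(3*x)/3) dx.
Step 2. Evaluate the standard form: now -x*sin(3*x)/3 - cos(3*x)/9.
Answer: -x*sin(3*x)/3 - cos(3*x)/9.


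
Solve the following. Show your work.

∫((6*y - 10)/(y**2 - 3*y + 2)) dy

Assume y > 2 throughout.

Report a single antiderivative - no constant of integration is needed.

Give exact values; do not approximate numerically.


Step 1. Decompose ∫((6*y - 10)/(y**2 - 3*y + 2)) dy by partial fractions, (6*y - 10)/(y**2 - 3*y + 2) = 4/(y - 1) + 2/(y - 2): now ∫(2/(y - 2)) dy + ∫(4/(y - 1)) dy.
Step 2. Evaluate the standard form [assuming y > 2]: now 2*log(y - 2) + ∫(4/(y - 1)) dy.
Step 3. Evaluate the standard form [assuming y > 1]: now 2*log(y - 2) + 4*log(y - 1).
Answer: 2*log(y - 2) + 4*log(y - 1).


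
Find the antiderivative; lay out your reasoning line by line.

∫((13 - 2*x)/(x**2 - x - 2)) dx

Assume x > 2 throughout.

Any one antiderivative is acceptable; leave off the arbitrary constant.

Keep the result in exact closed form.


Step 1. Decompose ∫((13 - 2*x)/(x**2 - x - 2)) dx by partial fractions, (13 - 2*x)/(x**2 - x - 2) = -5/(x + 1) + 3/(x - 2): now ∫(3/(x - 2)) dx + ∫(-5/(x + 1)) dx.
Step 2. Evaluate the standard form [assuming x > 2]: now 3*log(x - 2) + ∫(-5/(x + 1)) dx.
Step 3. Evaluate the standard form [assuming x > -1]: now 3*log(x - 2) - 5*log(x + 1).
Answer: 3*log(x - 2) - 5*log(x + 1).


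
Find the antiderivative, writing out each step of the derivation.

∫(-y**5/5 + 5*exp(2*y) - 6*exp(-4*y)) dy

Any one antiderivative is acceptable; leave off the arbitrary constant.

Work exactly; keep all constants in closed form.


Step 1. Rewrite: now ∫(-y**5/5) dy + ∫(-6*exp(-4*y)) dy + ∫(5*exp(2*y)) dy.
Step 2. Evaluate the standard form: now ∫(-y**5/5) dy + ∫(5*exp(2*y)) dy + 3*exp(-4*y)/2.
Step 3. Evaluate the standard form: now 5*exp(2*y)/2 + ∫(-y**5/5) dy + 3*exp(-4*y)/2.
Step 4. Evaluate the standard form: now -y**6/30 + 5*exp(2*y)/2 + 3*exp(-4*y)/2.
Answer: -y**6/30 + 5*exp(2*y)/2 + 3*exp(-4*y)/2.


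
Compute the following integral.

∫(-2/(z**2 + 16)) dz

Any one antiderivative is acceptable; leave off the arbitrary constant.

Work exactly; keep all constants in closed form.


Answer: -atan(z/4)/2.


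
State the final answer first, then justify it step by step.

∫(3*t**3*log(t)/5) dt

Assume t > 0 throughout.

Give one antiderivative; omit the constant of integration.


The answer is 3*t**4*log(t)/20 - 3*t**4/80.
Step 1. Integrate ∫(3*t**3*log(t)/5) dt by parts with u = log(t), dv = (3*t**3/5) dt, so v = 3*t**4/20 [assuming t > 0]: now 3*t**4*log(t)/20 + ∫(-3*t**3/20) dt.
Step 2. Evaluate the standard form: now 3*t**4*log(t)/20 - 3*t**4/80.
Answer: 3*t**4*log(t)/20 - 3*t**4/80.


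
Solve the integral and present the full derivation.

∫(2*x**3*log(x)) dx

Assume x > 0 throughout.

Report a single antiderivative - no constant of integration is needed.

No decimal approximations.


Step 1. Integrate ∫(2*x**3*log(x)) dx by parts with u = log(x), dv = (2*x**3) dx, so v = x**4/2 [assuming x > 0]: now x**4*log(x)/2 + ∫(-x**3/2) dx.
Step 2. Evaluate the standard form: now x**4*log(x)/2 - x**4/8.
Answer: x**4*log(x)/2 - x**4/8.


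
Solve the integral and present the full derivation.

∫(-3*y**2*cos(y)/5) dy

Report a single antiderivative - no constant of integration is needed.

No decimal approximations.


Step 1. Integrate ∫(-3*y**2*cos(y)/5) dy by parts with u = y**2, dv = (-3*cos(y)/5) dy, so v = -3*sin(y)/5: now -3*y**2*sin(y)/5 + ∫(6*y*sin(y)/5) dy.
Step 2. Integrate ∫(6*y*sin(y)/5) dy by parts with u = y, dv = (6*sin(y)/5) dy, so v = -6*cos(y)/5: now -3*y**2*sin(y)/5 - 6*y*cos(y)/5 + ∫(6*cos(y)/5) dy.
Step 3. Evaluate the standard form: now -3*y**2*sin(y)/5 - 6*y*cos(y)/5 + 6*sin(y)/5.
Answer: -3*y**2*sin(y)/5 - 6*y*cos(y)/5 + 6*sin(y)/5.


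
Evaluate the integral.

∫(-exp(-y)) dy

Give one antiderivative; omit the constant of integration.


Answer: exp(-y).


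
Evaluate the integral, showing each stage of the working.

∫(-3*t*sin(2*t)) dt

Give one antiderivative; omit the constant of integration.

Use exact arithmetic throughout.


Step 1. Integrate ∫(-3*t*sin(2*t)) dt by parts with u = t, dv = (-3*sin(2*t)) dt, so v = 3*cos(2*t)/2: now 3*t*cos(2*t)/2 + ∫(-3*cos(2*t)/2) dt.
Step 2. Evaluate the standard form: now 3*t*cos(2*t)/2 - 3*sin(2*t)/4.
Answer: 3*t*cos(2*t)/2 - 3*sin(2*t)/4.


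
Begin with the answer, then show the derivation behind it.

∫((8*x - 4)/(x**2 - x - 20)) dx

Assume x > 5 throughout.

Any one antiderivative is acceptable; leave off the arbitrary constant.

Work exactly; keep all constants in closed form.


The answer is 4*log(x - 5) + 4*log(x + 4).
Step 1. Decompose ∫((8*x - 4)/(x**2 - x - 20)) dx by partial fractions, (8*x - 4)/(x**2 - x - 20) = 4/(x + 4) + 4/(x - 5): now ∫(4/(x - 5)) dx + ∫(4/(x + 4)) dx.
Step 2. Evaluate the standard form [assuming x > -4]: now 4*log(x + 4) + ∫(4/(x - 5)) dx.
Step 3. Evaluate the standard form [assuming x > 5]: now 4*log(x - 5) + 4*log(x + 4).
Answer: 4*log(x - 5) + 4*log(x + 4).


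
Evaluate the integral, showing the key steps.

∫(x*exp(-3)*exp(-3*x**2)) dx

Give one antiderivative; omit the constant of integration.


Step 1. Substitute u = x**2 + 1, turning ∫(x*exp(-3)*exp(-3*x**2)) dx into ∫(exp(-3*u)/2) du: now ∫(exp(-3*u)/2) du.
Step 2. Evaluate the standard form: now -exp(-3*u)/6.
Step 3. Substitute back u = x**2 + 1: now -exp(-3*x**2 - 3)/6.
Answer: -exp(-3*x**2 - 3)/6.


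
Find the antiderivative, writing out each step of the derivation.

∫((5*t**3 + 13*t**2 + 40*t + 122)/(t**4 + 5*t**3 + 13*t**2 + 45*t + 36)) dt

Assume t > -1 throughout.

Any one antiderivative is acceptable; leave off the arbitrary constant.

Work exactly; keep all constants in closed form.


Step 1. Decompose ∫((5*t**3 + 13*t**2 + 40*t + 122)/(t**4 + 5*t**3 + 13*t**2 + 45*t + 36)) dt by partial fractions, (5*t**3 + 13*t**2 + 40*t + 122)/(t**4 + 5*t**3 + 13*t**2 + 45*t + 36) = -1/(t**2 + 9) + 2/(t + 4) + 3/(t + 1): now ∫(3/(t + 1)) dt + ∫(2/(t + 4)) dt + ∫(-1/(t**2 + 9)) dt.
Step 2. Evaluate the standard form [assuming t > -4]: now 2*log(t + 4) + ∫(3/(t + 1)) dt + ∫(-1/(t**2 + 9)) dt.
Step 3. Evaluate the standard form [assuming t > -1]: now 3*log(t + 1) + 2*log(t + 4) + ∫(-1/(t**2 + 9)) dt.
Step 4. Evaluate the standard form: now 3*log(t + 1) + 2*log(t + 4) - atan(t/3)/3.
Answer: 3*log(t + 1) + 2*log(t + 4) - atan(t/3)/3.


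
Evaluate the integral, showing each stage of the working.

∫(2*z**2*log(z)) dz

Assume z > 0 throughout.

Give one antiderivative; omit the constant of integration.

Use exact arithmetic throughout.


Step 1. Integrate ∫(2*z**2*log(z)) dz by parts with u = log(z), dv = (2*z**2) dz, so v = 2*z**3/3 [assuming z > 0]: now 2*z**3*log(z)/3 + ∫(-2*z**2/3) dz.
Step 2. Evaluate the standard form: now 2*z**3*log(z)/3 - 2*z**3/9.
Answer: 2*z**3*log(z)/3 - 2*z**3/9.


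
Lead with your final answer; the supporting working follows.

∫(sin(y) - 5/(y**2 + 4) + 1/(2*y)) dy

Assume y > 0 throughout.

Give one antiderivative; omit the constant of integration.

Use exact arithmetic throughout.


The answer is log(y)/2 - cos(y) - 5*atan(y/2)/2.
Step 1. Rewrite: now ∫(1/(2*y)) dy + ∫(-5/(y**2 + 4)) dy + ∫(sin(y)) dy.
Step 2. Evaluate the standard form [assuming y > 0]: now log(y)/2 + ∫(-5/(y**2 + 4)) dy + ∫(sin(y)) dy.
Step 3. Evaluate the standard form: now log(y)/2 - 5*atan(y/2)/2 + ∫(sin(y)) dy.
Step 4. Evaluate the standard form: now log(y)/2 - cos(y) - 5*atan(y/2)/2.
Answer: log(y)/2 - cos(y) - 5*atan(y/2)/2.


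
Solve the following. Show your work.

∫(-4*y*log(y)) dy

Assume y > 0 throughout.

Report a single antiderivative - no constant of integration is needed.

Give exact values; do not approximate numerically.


Step 1. Integrate ∫(-4*y*log(y)) dy by parts with u = log(y), dv = (-4*y) dy, so v = -2*y**2 [assuming y > 0]: now -2*y**2*log(y) + ∫(2*y) dy.
Step 2. Evaluate the standard form: now -2*y**2*log(y) + y**2.
Answer: -2*y**2*log(y) + y**2.


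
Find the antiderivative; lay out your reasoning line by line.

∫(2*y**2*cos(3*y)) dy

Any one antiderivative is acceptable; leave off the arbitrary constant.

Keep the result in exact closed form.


Step 1. Integrate ∫(2*y**2*cos(3*y)) dy by parts with u = y**2, dv = (2*cos(3*y)) dy, so v = 2*sin(3*y)/3: now 2*y**2*sin(3*y)/3 + ∫(-4*y*sin(3*y)/3) dy.
Step 2. Integrate ∫(-4*y*sin(3*y)/3) dy by parts with u = y, dv = (-4*sin(3*y)/3) dy, so v = 4*cos(3*y)/9: now 2*y**2*sin(3*y)/3 + 4*y*cos(3*y)/9 + ∫(-4*cos(3*y)/9) dy.
Step 3. Evaluate the standard form: now 2*y**2*sin(3*y)/3 + 4*y*cos(3*y)/9 - 4*sin(3*y)/27.
Answer: 2*y**2*sin(3*y)/3 + 4*y*cos(3*y)/9 - 4*sin(3*y)/27.


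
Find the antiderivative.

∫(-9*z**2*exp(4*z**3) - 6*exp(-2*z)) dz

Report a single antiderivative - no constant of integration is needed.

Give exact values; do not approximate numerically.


Answer: -3*exp(4*z**3)/4 + 3*exp(-2*z).


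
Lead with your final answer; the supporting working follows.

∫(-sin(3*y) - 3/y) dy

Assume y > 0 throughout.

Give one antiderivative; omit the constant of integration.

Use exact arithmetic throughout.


The answer is -3*log(y) + cos(3*y)/3.
Step 1. Rewrite: now ∫(-3/y) dy + ∫(-sin(3*y)) dy.
Step 2. Evaluate the standard form: now cos(3*y)/3 + ∫(-3/y) dy.
Step 3. Evaluate the standard form [assuming y > 0]: now -3*log(y) + cos(3*y)/3.
Answer: -3*log(y) + cos(3*y)/3.


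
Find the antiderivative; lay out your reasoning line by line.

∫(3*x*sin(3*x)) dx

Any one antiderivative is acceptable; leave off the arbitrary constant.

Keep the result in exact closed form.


Step 1. Integrate ∫(3*x*sin(3*x)) dx by parts with u = x, dv = (3*sin(3*x)) dx, so v = -cos(3*x): now -x*cos(3*x) + ∫(cos(3*x)) dx.
Step 2. Evaluate the standard form: now -x*cos(3*x) + sin(3*x)/3.
Answer: -x*cos(3*x) + sin(3*x)/3.


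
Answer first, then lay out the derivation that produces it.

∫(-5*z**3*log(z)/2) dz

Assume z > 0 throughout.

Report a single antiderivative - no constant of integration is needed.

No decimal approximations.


The answer is -5*z**4*log(z)/8 + 5*z**4/32.
Step 1. Integrate ∫(-5*z**3*log(z)/2) dz by parts with u = log(z), dv = (-5*z**3/2) dz, so v = -5*z**4/8 [assuming z > 0]: now -5*z**4*log(z)/8 + ∫(5*z**3/8) dz.
Step 2. Evaluate the standard form: now -5*z**4*log(z)/8 + 5*z**4/32.
Answer: -5*z**4*log(z)/8 + 5*z**4/32.


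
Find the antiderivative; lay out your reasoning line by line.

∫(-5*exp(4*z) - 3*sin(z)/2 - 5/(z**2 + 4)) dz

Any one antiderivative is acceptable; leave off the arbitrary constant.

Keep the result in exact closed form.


Step 1. Rewrite: now ∫(-5/(z**2 + 4)) dz + ∫(-5*exp(4*z)) dz + ∫(-3*sin(z)/2) dz.
Step 2. Evaluate the standard form: now -5*atan(z/2)/2 + ∫(-5*exp(4*z)) dz + ∫(-3*sin(z)/2) dz.
Step 3. Evaluate the standard form: now -5*exp(4*z)/4 - 5*atan(z/2)/2 + ∫(-3*sin(z)/2) dz.
Step 4. Evaluate the standard form: now -5*exp(4*z)/4 + 3*cos(z)/2 - 5*atan(z/2)/2.
Answer: -5*exp(4*z)/4 + 3*cos(z)/2 - 5*atan(z/2)/2.


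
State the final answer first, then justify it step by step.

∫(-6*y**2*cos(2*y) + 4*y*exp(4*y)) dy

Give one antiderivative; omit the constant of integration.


The answer is -3*y**2*sin(2*y) + y*exp(4*y) - 3*y*cos(2*y) - exp(4*y)/4 + 3*sin(2*y)/2.
Step 1. Rewrite: now ∫(4*y*exp(4*y)) dy + ∫(-6*y**2*cos(2*y)) dy.
Step 2. Integrate ∫(-6*y**2*cos(2*y)) dy by parts with u = y**2, dv = (-6*cos(2*y)) dy, so v = -3*sin(2*y): now -3*y**2*sin(2*y) + ∫(4*y*exp(4*y)) dy + ∫(6*y*sin(2*y)) dy.
Step 3. Integrate ∫(6*y*sin(2*y)) dy by parts with u = y, dv = (6*sin(2*y)) dy, so v = -3*cos(2*y): now -3*y**2*sin(2*y) - 3*y*cos(2*y) + ∫(4*y*exp(4*y)) dy + ∫(3*cos(2*y)) dy.
Step 4. Evaluate the standard form: now -3*y**2*sin(2*y) - 3*y*cos(2*y) + 3*sin(2*y)/2 + ∫(4*y*exp(4*y)) dy.
Step 5. Integrate ∫(4*y*exp(4*y)) dy by parts with u = y, dv = (4*exp(4*y)) dy, so v = exp(4*y): now -3*y**2*sin(2*y) + y*exp(4*y) - 3*y*cos(2*y) + 3*sin(2*y)/2 + ∫(-exp(4*y)) dy.
Step 6. Evaluate the standard form: now -3*y**2*sin(2*y) + y*exp(4*y) - 3*y*cos(2*y) - exp(4*y)/4 + 3*sin(2*y)/2.
Answer: -3*y**2*sin(2*y) + y*exp(4*y) - 3*y*cos(2*y) - exp(4*y)/4 + 3*sin(2*y)/2.


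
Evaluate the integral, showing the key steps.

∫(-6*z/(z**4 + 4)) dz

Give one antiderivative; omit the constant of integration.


Step 1. Substitute u = z**2, turning ∫(-6*z/(z**4 + 4)) dz into ∫(-3/(u**2 + 4)) du: now ∫(-3/(u**2 + 4)) du.
Step 2. Evaluate the standard form: now -3*atan(u/2)/2.
Step 3. Substitute back u = z**2: now -3*atan(z**2/2)/2.
Answer: -3*atan(z**2/2)/2.


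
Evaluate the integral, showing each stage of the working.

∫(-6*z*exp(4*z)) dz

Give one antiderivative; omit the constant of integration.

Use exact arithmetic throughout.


Step 1. Integrate ∫(-6*z*exp(4*z)) dz by parts with u = z, dv = (-6*exp(4*z)) dz, so v = -3*exp(4*z)/2: now -3*z*exp(4*z)/2 + ∫(3*exp(4*z)/2) dz.
Step 2. Evaluate the standard form: now -3*z*exp(4*z)/2 + 3*exp(4*z)/8.
Answer: -3*z*exp(4*z)/2 + 3*exp(4*z)/8.


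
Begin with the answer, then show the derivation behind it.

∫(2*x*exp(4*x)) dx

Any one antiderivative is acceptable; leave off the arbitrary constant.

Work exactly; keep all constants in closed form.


The answer is x*exp(4*x)/2 - exp(4*x)/8.
Step 1. Integrate ∫(2*x*exp(4*x)) dx by parts with u = x, dv = (2*exp(4*x)) dx, so v = exp(4*x)/2: now x*exp(4*x)/2 + ∫(-exp(4*x)/2) dx.
Step 2. Evaluate the standard form: now x*exp(4*x)/2 - exp(4*x)/8.
Answer: x*exp(4*x)/2 - exp(4*x)/8.


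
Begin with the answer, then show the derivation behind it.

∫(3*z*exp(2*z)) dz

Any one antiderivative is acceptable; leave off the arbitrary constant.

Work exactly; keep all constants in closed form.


The answer is 3*z*exp(2*z)/2 - 3*exp(2*z)/4.
Step 1. Integrate ∫(3*z*exp(2*z)) dz by parts with u = z, dv = (3*exp(2*z)) dz, so v = 3*exp(2*z)/2: now 3*z*exp(2*z)/2 + ∫(-3*exp(2*z)/2) dz.
Step 2. Evaluate the standard form: now 3*z*exp(2*z)/2 - 3*exp(2*z)/4.
Answer: 3*z*exp(2*z)/2 - 3*exp(2*z)/4.


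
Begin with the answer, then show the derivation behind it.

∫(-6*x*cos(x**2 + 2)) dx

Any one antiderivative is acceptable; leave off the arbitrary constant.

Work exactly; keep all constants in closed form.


The answer is -3*sin(x**2 + 2).
Step 1. Substitute u = x**2 + 2, turning ∫(-6*x*cos(x**2 + 2)) dx into ∫(-3*cos(u)) du: now ∫(-3*cos(u)) du.
Step 2. Evaluate the standard form: now -3*sin(u).
Step 3. Substitute back u = x**2 + 2: now -3*sin(x**2 + 2).
Answer: -3*sin(x**2 + 2).


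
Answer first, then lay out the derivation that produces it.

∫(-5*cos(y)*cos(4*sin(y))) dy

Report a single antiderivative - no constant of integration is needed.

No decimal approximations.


The answer is -5*sin(4*sin(y))/4.
Step 1. Substitute u = sin(y), turning ∫(-5*cos(y)*cos(4*sin(y))) dy into ∫(-5*cos(4*u)) du: now ∫(-5*cos(4*u)) du.
Step 2. Evaluate the standard form: now -5*sin(4*u)/4.
Step 3. Substitute back u = sin(y): now -5*sin(4*sin(y))/4.
Answer: -5*sin(4*sin(y))/4.


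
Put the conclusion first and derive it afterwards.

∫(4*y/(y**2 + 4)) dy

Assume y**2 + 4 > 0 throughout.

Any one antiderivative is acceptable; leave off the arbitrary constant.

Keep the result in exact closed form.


The answer is 2*log(y**2 + 4).
Step 1. Substitute u = y**2 + 4, turning ∫(4*y/(y**2 + 4)) dy into ∫(2/u) du: now ∫(2/u) du.
Step 2. Evaluate the standard form [assuming u > 0]: now 2*log(u).
Step 3. Substitute back u = y**2 + 4: now 2*log(y**2 + 4).
Answer: 2*log(y**2 + 4).


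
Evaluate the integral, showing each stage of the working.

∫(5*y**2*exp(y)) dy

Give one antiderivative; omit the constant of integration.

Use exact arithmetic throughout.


Step 1. Integrate ∫(5*y**2*exp(y)) dy by parts with u = y**2, dv = (5*exp(y)) dy, so v = 5*exp(y): now 5*y**2*exp(y) + ∫(-10*y*exp(y)) dy.
Step 2. Integrate ∫(-10*y*exp(y)) dy by parts with u = y, dv = (-10*exp(y)) dy, so v = -10*exp(y): now 5*y**2*exp(y) - 10*y*exp(y) + ∫(10*exp(y)) dy.
Step 3. Evaluate the standard form: now 5*y**2*exp(y) - 10*y*exp(y) + 10*exp(y).
Answer: 5*y**2*exp(y) - 10*y*exp(y) + 10*exp(y).


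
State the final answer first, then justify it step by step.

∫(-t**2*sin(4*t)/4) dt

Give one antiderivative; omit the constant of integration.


The answer is t**2*cos(4*t)/16 - t*sin(4*t)/32 - cos(4*t)/128.
Step 1. Integrate ∫(-t**2*sin(4*t)/4) dt by parts with u = t**2, dv = (-sin(4*t)/4) dt, so v = cos(4*t)/16: now t**2*cos(4*t)/16 + ∫(-t*cos(4*t)/8) dt.
Step 2. Integrate ∫(-t*cos(4*t)/8) dt by parts with u = t, dv = (-cos(4*t)/8) dt, so v = -sin(4*t)/32: now t**2*cos(4*t)/16 - t*sin(4*t)/32 + ∫(sin(4*t)/32) dt.
Step 3. Evaluate the standard form: now t**2*cos(4*t)/16 - t*sin(4*t)/32 - cos(4*t)/128.
Answer: t**2*cos(4*t)/16 - t*sin(4*t)/32 - cos(4*t)/128.


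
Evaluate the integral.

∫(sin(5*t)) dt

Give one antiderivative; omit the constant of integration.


Answer: -cos(5*t)/5.


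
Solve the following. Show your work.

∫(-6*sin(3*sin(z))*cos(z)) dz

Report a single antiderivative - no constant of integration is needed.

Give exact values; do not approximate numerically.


Step 1. Substitute u = sin(z), turning ∫(-6*sin(3*sin(z))*cos(z)) dz into ∫(-6*sin(3*u)) du: now ∫(-6*sin(3*u)) du.
Step 2. Evaluate the standard form: now 2*cos(3*u).
Step 3. Substitute back u = sin(z): now 2*cos(3*sin(z)).
Answer: 2*cos(3*sin(z)).


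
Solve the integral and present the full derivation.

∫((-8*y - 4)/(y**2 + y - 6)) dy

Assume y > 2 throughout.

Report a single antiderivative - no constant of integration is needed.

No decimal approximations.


Step 1. Decompose ∫((-8*y - 4)/(y**2 + y - 6)) dy by partial fractions, (-8*y - 4)/(y**2 + y - 6) = -4/(y + 3) - 4/(y - 2): now ∫(-4/(y - 2)) dy + ∫(-4/(y + 3)) dy.
Step 2. Evaluate the standard form [assuming y > 2]: now -4*log(y - 2) + ∫(-4/(y + 3)) dy.
Step 3. Evaluate the standard form [assuming y > -3]: now -4*log(y - 2) - 4*log(y + 3).
Answer: -4*log(y - 2) - 4*log(y + 3).


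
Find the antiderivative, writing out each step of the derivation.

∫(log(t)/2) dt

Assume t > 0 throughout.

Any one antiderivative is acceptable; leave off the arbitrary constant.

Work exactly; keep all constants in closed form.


Step 1. Integrate ∫(log(t)/2) dt by parts with u = log(t), dv = (1/2) dt, so v = t/2 [assuming t > 0]: now t*log(t)/2 + ∫(-1/2) dt.
Step 2. Evaluate the standard form: now t*log(t)/2 - t/2.
Answer: t*log(t)/2 - t/2.


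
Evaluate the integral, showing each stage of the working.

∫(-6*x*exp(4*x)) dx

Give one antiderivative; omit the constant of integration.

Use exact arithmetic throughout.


Step 1. Integrate ∫(-6*x*exp(4*x)) dx by parts with u = x, dv = (-6*exp(4*x)) dx, so v = -3*exp(4*x)/2: now -3*x*exp(4*x)/2 + ∫(3*exp(4*x)/2) dx.
Step 2. Evaluate the standard form: now -3*x*exp(4*x)/2 + 3*exp(4*x)/8.
Answer: -3*x*exp(4*x)/2 + 3*exp(4*x)/8.


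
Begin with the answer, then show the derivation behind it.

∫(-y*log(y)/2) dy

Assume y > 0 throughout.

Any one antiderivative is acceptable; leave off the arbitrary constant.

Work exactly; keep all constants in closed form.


The answer is -y**2*log(y)/4 + y**2/8.
Step 1. Integrate ∫(-y*log(y)/2) dy by parts with u = log(y), dv = (-y/2) dy, so v = -y**2/4 [assuming y > 0]: now -y**2*log(y)/4 + ∫(y/4) dy.
Step 2. Evaluate the standard form: now -y**2*log(y)/4 + y**2/8.
Answer: -y**2*log(y)/4 + y**2/8.


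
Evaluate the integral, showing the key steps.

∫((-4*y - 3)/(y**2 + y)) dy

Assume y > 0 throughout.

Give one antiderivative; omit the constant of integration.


Step 1. Decompose ∫((-4*y - 3)/(y**2 + y)) dy by partial fractions, (-4*y - 3)/(y**2 + y) = -1/(y + 1) - 3/y: now ∫(-3/y) dy + ∫(-1/(y + 1)) dy.
Step 2. Evaluate the standard form [assuming y > 0]: now -3*log(y) + ∫(-1/(y + 1)) dy.
Step 3. Evaluate the standard form [assuming y > -1]: now -3*log(y) - log(y + 1).
Answer: -3*log(y) - log(y + 1).


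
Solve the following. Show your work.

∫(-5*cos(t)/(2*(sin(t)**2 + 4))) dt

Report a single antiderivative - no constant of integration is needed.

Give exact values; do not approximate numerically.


Step 1. Substitute u = sin(t), turning ∫(-5*cos(t)/(2*(sin(t)**2 + 4))) dt into ∫(-5/(2*(u**2 + 4))) du: now ∫(-5/(2*(u**2 + 4))) du.
Step 2. Evaluate the standard form: now -5*atan(u/2)/4.
Step 3. Substitute back u = sin(t): now -5*atan(sin(t)/2)/4.
Answer: -5*atan(sin(t)/2)/4.


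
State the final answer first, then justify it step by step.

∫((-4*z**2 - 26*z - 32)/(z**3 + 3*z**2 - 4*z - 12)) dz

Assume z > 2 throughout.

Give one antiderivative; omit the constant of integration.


The answer is -5*log(z - 2) - log(z + 2) + 2*log(z + 3).
Step 1. Decompose ∫((-4*z**2 - 26*z - 32)/(z**3 + 3*z**2 - 4*z - 12)) dz by partial fractions, (-4*z**2 - 26*z - 32)/(z**3 + 3*z**2 - 4*z - 12) = 2/(z + 3) - 1/(z + 2) - 5/(z - 2): now ∫(-5/(z - 2)) dz + ∫(-1/(z + 2)) dz + ∫(2/(z + 3)) dz.
Step 2. Evaluate the standard form [assuming z > -2]: now -log(z + 2) + ∫(-5/(z - 2)) dz + ∫(2/(z + 3)) dz.
Step 3. Evaluate the standard form [assuming z > 2]: now -5*log(z - 2) - log(z + 2) + ∫(2/(z + 3)) dz.
Step 4. Evaluate the standard form [assuming z > -3]: now -5*log(z - 2) - log(z + 2) + 2*log(z + 3).
Answer: -5*log(z - 2) - log(z + 2) + 2*log(z + 3).


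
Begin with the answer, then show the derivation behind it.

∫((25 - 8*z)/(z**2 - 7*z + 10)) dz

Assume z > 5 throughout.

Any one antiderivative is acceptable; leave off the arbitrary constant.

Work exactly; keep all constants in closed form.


The answer is -5*log(z - 5) - 3*log(z - 2).
Step 1. Decompose ∫((25 - 8*z)/(z**2 - 7*z + 10)) dz by partial fractions, (25 - 8*z)/(z**2 - 7*z + 10) = -3/(z - 2) - 5/(z - 5): now ∫(-5/(z - 5)) dz + ∫(-3/(z - 2)) dz.
Step 2. Evaluate the standard form [assuming z > 2]: now -3*log(z - 2) + ∫(-5/(z - 5)) dz.
Step 3. Evaluate the standard form [assuming z > 5]: now -5*log(z - 5) - 3*log(z - 2).
Answer: -5*log(z - 5) - 3*log(z - 2).


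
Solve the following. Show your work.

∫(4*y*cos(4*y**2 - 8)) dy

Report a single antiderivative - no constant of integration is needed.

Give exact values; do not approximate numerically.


Step 1. Substitute u = y**2 - 2, turning ∫(4*y*cos(4*y**2 - 8)) dy into ∫(2*cos(4*u)) du: now ∫(2*cos(4*u)) du.
Step 2. Evaluate the standard form: now sin(4*u)/2.
Step 3. Substitute back u = y**2 - 2: now sin(4*y**2 - 8)/2.
Answer: sin(4*y**2 - 8)/2.


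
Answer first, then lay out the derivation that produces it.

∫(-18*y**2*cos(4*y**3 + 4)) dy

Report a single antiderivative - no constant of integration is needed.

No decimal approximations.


The answer is -3*sin(4*y**3 + 4)/2.
Step 1. Substitute u = y**3 + 1, turning ∫(-18*y**2*cos(4*y**3 + 4)) dy into ∫(-6*cos(4*u)) du: now ∫(-6*cos(4*u)) du.
Step 2. Evaluate the standard form: now -3*sin(4*u)/2.
Step 3. Substitute back u = y**3 + 1: now -3*sin(4*y**3 + 4)/2.
Answer: -3*sin(4*y**3 + 4)/2.


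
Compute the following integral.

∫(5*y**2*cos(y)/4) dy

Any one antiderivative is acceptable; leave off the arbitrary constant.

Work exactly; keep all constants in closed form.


Answer: 5*y**2*sin(y)/4 + 5*y*cos(y)/2 - 5*sin(y)/2.


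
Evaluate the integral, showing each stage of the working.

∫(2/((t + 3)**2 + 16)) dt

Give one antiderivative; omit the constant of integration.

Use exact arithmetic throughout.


Step 1. Substitute u = t + 3, turning ∫(2/((t + 3)**2 + 16)) dt into ∫(2/(u**2 + 16)) du: now ∫(2/(u**2 + 16)) du.
Step 2. Evaluate the standard form: now atan(u/4)/2.
Step 3. Substitute back u = t + 3: now atan(t/4 + 3/4)/2.
Answer: atan(t/4 + 3/4)/2.


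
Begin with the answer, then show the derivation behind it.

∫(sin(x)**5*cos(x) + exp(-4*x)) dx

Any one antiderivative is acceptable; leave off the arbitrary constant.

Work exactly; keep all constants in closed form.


The answer is sin(x)**6/6 - exp(-4*x)/4.
Step 1. Rewrite: now ∫(sin(x)**5*cos(x)) dx + ∫(exp(-4*x)) dx.
Step 2. Substitute u = sin(x), turning ∫(sin(x)**5*cos(x)) dx into ∫(u**5) du: now ∫(u**5) du + ∫(exp(-4*x)) dx.
Step 3. Evaluate the standard form: now u**6/6 + ∫(exp(-4*x)) dx.
Step 4. Substitute back u = sin(x): now sin(x)**6/6 + ∫(exp(-4*x)) dx.
Step 5. Evaluate the standard form: now sin(x)**6/6 - exp(-4*x)/4.
Answer: sin(x)**6/6 - exp(-4*x)/4.


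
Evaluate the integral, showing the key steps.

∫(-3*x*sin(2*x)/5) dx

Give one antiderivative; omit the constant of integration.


Step 1. Integrate ∫(-3*x*sin(2*x)/5) dx by parts with u = x, dv = (-3*sin(2*x)/5) dx, so v = 3*cos(2*x)/10: now 3*x*cos(2*x)/10 + ∫(-3*cos(2*x)/10) dx.
Step 2. Evaluate the standard form: now 3*x*cos(2*x)/10 - 3*sin(2*x)/20.
Answer: 3*x*cos(2*x)/10 - 3*sin(2*x)/20.


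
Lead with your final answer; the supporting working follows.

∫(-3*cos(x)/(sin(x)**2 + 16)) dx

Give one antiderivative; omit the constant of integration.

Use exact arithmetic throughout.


The answer is -3*atan(sin(x)/4)/4.
Step 1. Substitute u = sin(x), turning ∫(-3*cos(x)/(sin(x)**2 + 16)) dx into ∫(-3/(u**2 + 16)) du: now ∫(-3/(u**2 + 16)) du.
Step 2. Evaluate the standard form: now -3*atan(u/4)/4.
Step 3. Substitute back u = sin(x): now -3*atan(sin(x)/4)/4.
Answer: -3*atan(sin(x)/4)/4.


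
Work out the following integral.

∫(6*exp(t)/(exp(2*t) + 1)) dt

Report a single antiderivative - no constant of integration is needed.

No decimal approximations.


Answer: 6*atan(exp(t)).


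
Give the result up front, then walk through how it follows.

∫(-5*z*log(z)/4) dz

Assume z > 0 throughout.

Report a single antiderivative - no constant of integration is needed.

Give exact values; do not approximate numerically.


The answer is -5*z**2*log(z)/8 + 5*z**2/16.
Step 1. Integrate ∫(-5*z*log(z)/4) dz by parts with u = log(z), dv = (-5*z/4) dz, so v = -5*z**2/8 [assuming z > 0]: now -5*z**2*log(z)/8 + ∫(5*z/8) dz.
Step 2. Evaluate the standard form: now -5*z**2*log(z)/8 + 5*z**2/16.
Answer: -5*z**2*log(z)/8 + 5*z**2/16.


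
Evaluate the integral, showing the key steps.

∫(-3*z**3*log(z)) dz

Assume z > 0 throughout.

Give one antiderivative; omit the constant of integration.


Step 1. Integrate ∫(-3*z**3*log(z)) dz by parts with u = log(z), dv = (-3*z**3) dz, so v = -3*z**4/4 [assuming z > 0]: now -3*z**4*log(z)/4 + ∫(3*z**3/4) dz.
Step 2. Evaluate the standard form: now -3*z**4*log(z)/4 + 3*z**4/16.
Answer: -3*z**4*log(z)/4 + 3*z**4/16.


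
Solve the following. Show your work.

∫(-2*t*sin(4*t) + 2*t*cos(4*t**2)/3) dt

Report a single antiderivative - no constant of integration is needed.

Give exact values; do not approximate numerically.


Step 1. Rewrite: now ∫(-2*t*sin(4*t)) dt + ∫(2*t*cos(4*t**2)/3) dt.
Step 2. Substitute u = t**2, turning ∫(2*t*cos(4*t**2)/3) dt into ∫(cos(4*u)/3) du: now ∫(-2*t*sin(4*t)) dt + ∫(cos(4*u)/3) du.
Step 3. Evaluate the standard form: now sin(4*u)/12 + ∫(-2*t*sin(4*t)) dt.
Step 4. Substitute back u = t**2: now sin(4*t**2)/12 + ∫(-2*t*sin(4*t)) dt.
Step 5. Integrate ∫(-2*t*sin(4*t)) dt by parts with u = t, dv = (-2*sin(4*t)) dt, so v = cos(4*t)/2: now t*cos(4*t)/2 + sin(4*t**2)/12 + ∫(-cos(4*t)/2) dt.
Step 6. Evaluate the standard form: now t*cos(4*t)/2 - sin(4*t)/8 + sin(4*t**2)/12.
Answer: t*cos(4*t)/2 - sin(4*t)/8 + sin(4*t**2)/12.


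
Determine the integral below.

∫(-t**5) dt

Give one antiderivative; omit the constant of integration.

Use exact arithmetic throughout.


Answer: -t**6/6.


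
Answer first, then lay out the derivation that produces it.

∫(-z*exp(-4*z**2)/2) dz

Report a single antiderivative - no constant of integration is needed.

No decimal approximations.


The answer is exp(-4*z**2)/16.
Step 1. Substitute u = z**2, turning ∫(-z*exp(-4*z**2)/2) dz into ∫(-exp(-4*u)/4) du: now ∫(-exp(-4*u)/4) du.
Step 2. Evaluate the standard form: now exp(-4*u)/16.
Step 3. Substitute back u = z**2: now exp(-4*z**2)/16.
Answer: exp(-4*z**2)/16.


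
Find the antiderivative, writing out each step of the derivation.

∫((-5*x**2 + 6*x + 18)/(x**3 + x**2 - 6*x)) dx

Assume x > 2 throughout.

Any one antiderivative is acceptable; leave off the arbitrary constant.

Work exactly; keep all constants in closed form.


Step 1. Decompose ∫((-5*x**2 + 6*x + 18)/(x**3 + x**2 - 6*x)) dx by partial fractions, (-5*x**2 + 6*x + 18)/(x**3 + x**2 - 6*x) = -3/(x + 3) + 1/(x - 2) - 3/x: now ∫(-3/x) dx + ∫(1/(x - 2)) dx + ∫(-3/(x + 3)) dx.
Step 2. Evaluate the standard form [assuming x > -3]: now -3*log(x + 3) + ∫(-3/x) dx + ∫(1/(x - 2)) dx.
Step 3. Evaluate the standard form [assuming x > 0]: now -3*log(x) - 3*log(x + 3) + ∫(1/(x - 2)) dx.
Step 4. Evaluate the standard form [assuming x > 2]: now -3*log(x) + log(x - 2) - 3*log(x + 3).
Answer: -3*log(x) + log(x - 2) - 3*log(x + 3).


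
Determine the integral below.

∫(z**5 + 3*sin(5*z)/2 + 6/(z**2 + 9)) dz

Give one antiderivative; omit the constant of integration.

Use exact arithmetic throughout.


Answer: z**6/6 - 3*cos(5*z)/10 + 2*atan(z/3).


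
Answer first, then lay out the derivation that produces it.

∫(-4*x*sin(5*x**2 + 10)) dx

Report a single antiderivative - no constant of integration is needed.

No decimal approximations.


The answer is 2*cos(5*x**2 + 10)/5.
Step 1. Substitute u = x**2 + 2, turning ∫(-4*x*sin(5*x**2 + 10)) dx into ∫(-2*sin(5*u)) du: now ∫(-2*sin(5*u)) du.
Step 2. Evaluate the standard form: now 2*cos(5*u)/5.
Step 3. Substitute back u = x**2 + 2: now 2*cos(5*x**2 + 10)/5.
Answer: 2*cos(5*x**2 + 10)/5.
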